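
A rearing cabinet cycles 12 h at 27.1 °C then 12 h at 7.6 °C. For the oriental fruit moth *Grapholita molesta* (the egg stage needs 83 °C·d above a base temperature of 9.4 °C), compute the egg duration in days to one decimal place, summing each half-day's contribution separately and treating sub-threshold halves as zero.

9.4 days

Day half: max(0, 27.1 − 9.4) × 0.5 = 17.7 × 0.5 = 8.85 DD.
Night half: max(0, 7.6 − 9.4) × 0.5 = 0.0 × 0.5 = 0.00 DD.
Per 24 h: 8.85 DD/day.
Duration = 83 / 8.85 = 9.379 ≈ 9.4 days.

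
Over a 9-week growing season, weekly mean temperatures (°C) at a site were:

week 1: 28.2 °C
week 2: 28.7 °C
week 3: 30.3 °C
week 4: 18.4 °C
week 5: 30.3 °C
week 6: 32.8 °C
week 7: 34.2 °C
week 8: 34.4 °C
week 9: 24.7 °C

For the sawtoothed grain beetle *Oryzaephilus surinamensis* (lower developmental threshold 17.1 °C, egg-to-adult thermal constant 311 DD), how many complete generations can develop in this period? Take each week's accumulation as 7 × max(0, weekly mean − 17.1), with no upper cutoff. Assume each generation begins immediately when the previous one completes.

Weekly DD (7 × max(0, T̄ − 17.1)): 77.7, 81.2, 92.4, 9.1, 92.4, 109.9, 119.7, 121.1, 53.2.
Season total = 756.7 DD.
Complete generations = ⌊756.7 / 311⌋ = 2.

2 generations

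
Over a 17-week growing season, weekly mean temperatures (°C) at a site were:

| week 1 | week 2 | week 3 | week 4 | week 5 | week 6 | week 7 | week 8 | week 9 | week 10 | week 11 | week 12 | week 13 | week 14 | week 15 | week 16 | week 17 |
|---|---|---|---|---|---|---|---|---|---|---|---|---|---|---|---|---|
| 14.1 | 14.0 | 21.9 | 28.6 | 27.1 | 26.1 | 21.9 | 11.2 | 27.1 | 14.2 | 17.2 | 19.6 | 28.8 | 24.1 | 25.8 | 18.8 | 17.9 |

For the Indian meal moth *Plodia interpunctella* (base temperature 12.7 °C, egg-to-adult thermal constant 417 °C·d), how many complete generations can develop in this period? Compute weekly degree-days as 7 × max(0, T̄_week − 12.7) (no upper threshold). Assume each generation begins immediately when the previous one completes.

Weekly DD (7 × max(0, T̄ − 12.7)): 9.8, 9.1, 64.4, 111.3, 100.8, 93.8, 64.4, 0.0, 100.8, 10.5, 31.5, 48.3, 112.7, 79.8, 91.7, 42.7, 36.4.
Season total = 1008.0 DD.
Complete generations = ⌊1008.0 / 417⌋ = 2.

2 generations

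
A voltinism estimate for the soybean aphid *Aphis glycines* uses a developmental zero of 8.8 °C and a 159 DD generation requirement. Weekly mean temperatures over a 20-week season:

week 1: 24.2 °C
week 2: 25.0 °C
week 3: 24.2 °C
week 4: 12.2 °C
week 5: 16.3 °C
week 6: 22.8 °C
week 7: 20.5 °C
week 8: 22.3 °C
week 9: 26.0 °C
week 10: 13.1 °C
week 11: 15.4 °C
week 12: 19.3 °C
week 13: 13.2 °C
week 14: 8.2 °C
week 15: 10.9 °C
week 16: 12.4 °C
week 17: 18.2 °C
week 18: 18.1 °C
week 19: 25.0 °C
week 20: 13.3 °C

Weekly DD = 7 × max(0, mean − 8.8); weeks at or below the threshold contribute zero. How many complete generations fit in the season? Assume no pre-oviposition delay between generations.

Weekly DD (7 × max(0, T̄ − 8.8)): 107.8, 113.4, 107.8, 23.8, 52.5, 98.0, 81.9, 94.5, 120.4, 30.1, 46.2, 73.5, 30.8, 0.0, 14.7, 25.2, 65.8, 65.1, 113.4, 31.5.
Season total = 1296.4 DD.
Complete generations = ⌊1296.4 / 159⌋ = 8.

8 generations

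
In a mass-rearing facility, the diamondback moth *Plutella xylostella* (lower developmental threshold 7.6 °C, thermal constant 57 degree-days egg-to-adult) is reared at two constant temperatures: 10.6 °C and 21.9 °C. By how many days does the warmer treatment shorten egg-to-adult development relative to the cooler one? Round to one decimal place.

15.0 days

At 10.6 °C: 57 / (10.6 − 7.6) = 57 / 3.0 = 19.000 d.
At 21.9 °C: 57 / (21.9 − 7.6) = 57 / 14.3 = 3.986 d.
Difference = |19.000 − 3.986| = 15.014 ≈ 15.0 days.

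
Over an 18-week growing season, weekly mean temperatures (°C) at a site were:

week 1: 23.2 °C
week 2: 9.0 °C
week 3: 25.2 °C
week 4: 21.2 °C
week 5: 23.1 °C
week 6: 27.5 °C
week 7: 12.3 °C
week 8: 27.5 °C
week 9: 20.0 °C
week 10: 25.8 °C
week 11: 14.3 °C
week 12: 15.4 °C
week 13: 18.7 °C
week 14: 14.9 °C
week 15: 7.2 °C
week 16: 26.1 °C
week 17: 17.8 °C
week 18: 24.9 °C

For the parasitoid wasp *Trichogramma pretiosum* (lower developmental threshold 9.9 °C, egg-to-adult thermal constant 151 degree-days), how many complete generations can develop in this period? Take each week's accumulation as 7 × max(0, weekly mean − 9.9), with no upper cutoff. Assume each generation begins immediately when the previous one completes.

Weekly DD (7 × max(0, T̄ − 9.9)): 93.1, 0.0, 107.1, 79.1, 92.4, 123.2, 16.8, 123.2, 70.7, 111.3, 30.8, 38.5, 61.6, 35.0, 0.0, 113.4, 55.3, 105.0.
Season total = 1256.5 DD.
Complete generations = ⌊1256.5 / 151⌋ = 8.

8 generations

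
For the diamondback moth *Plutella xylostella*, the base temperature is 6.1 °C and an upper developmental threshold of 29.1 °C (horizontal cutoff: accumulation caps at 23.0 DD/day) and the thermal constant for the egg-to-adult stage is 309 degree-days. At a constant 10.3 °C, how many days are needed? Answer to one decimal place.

73.6 days

Daily accumulation = 10.3 − 6.1 = 4.2 DD/day.
Duration = 309 / 4.2 = 73.571 ≈ 73.6 days.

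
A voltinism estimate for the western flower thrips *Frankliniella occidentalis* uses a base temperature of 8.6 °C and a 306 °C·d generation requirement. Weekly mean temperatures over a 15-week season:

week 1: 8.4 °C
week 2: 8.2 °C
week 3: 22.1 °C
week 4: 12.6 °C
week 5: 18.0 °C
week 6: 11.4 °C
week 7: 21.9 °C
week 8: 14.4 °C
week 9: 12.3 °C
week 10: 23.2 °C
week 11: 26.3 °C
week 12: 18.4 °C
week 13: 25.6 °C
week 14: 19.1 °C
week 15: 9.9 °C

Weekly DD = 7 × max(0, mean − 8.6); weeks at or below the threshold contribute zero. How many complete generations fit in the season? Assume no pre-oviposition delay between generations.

2 generations

Weekly DD (7 × max(0, T̄ − 8.6)): 0.0, 0.0, 94.5, 28.0, 65.8, 19.6, 93.1, 40.6, 25.9, 102.2, 123.9, 68.6, 119.0, 73.5, 9.1.
Season total = 863.8 DD.
Complete generations = ⌊863.8 / 306⌋ = 2.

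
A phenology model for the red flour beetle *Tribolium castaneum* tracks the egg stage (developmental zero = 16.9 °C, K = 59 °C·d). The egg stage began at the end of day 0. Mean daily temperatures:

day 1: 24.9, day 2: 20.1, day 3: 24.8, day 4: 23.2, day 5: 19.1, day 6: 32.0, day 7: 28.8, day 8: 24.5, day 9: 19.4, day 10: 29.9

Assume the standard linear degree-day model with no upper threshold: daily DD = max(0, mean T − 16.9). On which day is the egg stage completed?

Daily DD above 16.9 °C: 8.0, 3.2, 7.9, 6.3, 2.2, 15.1, 11.9, 7.6, 2.5, 13.0.
Cumulative: 8.0, 11.2, 19.1, 25.4, 27.6, 42.7, 54.6, 62.2, 64.7, 77.7.
The total first reaches 59 DD on day 8.

day 8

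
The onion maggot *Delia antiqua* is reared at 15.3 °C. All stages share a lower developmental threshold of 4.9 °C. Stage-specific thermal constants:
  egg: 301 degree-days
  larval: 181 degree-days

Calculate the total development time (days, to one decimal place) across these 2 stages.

Daily accumulation at 15.3 °C = 15.3 − 4.9 = 10.4 DD/day.
Total K = 301 + 181 = 482 DD.
Total duration = 482 / 10.4 = 46.346 ≈ 46.3 days.

46.3 days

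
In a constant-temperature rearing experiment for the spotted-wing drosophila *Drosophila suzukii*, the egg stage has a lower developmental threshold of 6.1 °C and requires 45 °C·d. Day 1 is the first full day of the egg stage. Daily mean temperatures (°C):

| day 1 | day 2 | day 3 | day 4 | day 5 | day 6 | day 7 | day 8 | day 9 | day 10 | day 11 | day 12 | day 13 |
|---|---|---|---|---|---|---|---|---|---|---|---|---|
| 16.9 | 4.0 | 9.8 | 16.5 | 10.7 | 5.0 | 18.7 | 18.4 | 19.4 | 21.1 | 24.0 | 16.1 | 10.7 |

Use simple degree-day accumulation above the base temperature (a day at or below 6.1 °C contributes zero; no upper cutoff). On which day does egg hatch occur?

day 8

Daily DD above 6.1 °C: 10.8, 0.0, 3.7, 10.4, 4.6, 0.0, 12.6, 12.3, 13.3, 15.0, 17.9, 10.0, 4.6.
Cumulative: 10.8, 10.8, 14.5, 24.9, 29.5, 29.5, 42.1, 54.4, 67.7, 82.7, 100.6, 110.6, 115.2.
The total first reaches 45 DD on day 8.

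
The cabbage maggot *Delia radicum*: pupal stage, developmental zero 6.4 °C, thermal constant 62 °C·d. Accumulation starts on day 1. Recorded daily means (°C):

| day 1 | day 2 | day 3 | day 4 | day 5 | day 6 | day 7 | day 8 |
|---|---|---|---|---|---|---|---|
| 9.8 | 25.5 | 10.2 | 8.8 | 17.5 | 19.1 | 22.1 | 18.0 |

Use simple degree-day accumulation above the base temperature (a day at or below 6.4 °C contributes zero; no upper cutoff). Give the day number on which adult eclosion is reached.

day 7

Daily DD above 6.4 °C: 3.4, 19.1, 3.8, 2.4, 11.1, 12.7, 15.7, 11.6.
Cumulative: 3.4, 22.5, 26.3, 28.7, 39.8, 52.5, 68.2, 79.8.
The total first reaches 62 DD on day 7.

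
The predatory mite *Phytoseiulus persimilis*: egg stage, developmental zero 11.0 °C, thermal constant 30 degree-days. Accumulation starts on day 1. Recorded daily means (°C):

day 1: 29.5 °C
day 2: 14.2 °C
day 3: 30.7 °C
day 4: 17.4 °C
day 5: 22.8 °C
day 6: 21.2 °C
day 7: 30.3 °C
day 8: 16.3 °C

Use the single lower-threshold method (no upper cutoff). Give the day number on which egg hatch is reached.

Daily DD above 11.0 °C: 18.5, 3.2, 19.7, 6.4, 11.8, 10.2, 19.3, 5.3.
Cumulative: 18.5, 21.7, 41.4, 47.8, 59.6, 69.8, 89.1, 94.4.
The total first reaches 30 DD on day 3.

day 3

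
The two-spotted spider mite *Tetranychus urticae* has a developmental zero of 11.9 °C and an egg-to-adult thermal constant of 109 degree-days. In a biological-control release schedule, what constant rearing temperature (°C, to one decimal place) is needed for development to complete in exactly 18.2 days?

17.9 °C

Required daily accumulation = 109 / 18.2 = 5.989 DD/day.
T = T_base + 5.989 = 11.9 + 5.989 = 17.889 ≈ 17.9 °C.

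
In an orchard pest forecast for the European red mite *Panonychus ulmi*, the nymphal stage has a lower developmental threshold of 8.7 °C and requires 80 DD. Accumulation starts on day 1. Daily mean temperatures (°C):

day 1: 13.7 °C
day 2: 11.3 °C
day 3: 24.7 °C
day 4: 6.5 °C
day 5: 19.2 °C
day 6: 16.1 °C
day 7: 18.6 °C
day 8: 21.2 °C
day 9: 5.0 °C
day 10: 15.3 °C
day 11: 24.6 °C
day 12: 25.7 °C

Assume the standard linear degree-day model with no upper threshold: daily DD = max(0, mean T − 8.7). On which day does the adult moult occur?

Daily DD above 8.7 °C: 5.0, 2.6, 16.0, 0.0, 10.5, 7.4, 9.9, 12.5, 0.0, 6.6, 15.9, 17.0.
Cumulative: 5.0, 7.6, 23.6, 23.6, 34.1, 41.5, 51.4, 63.9, 63.9, 70.5, 86.4, 103.4.
The total first reaches 80 DD on day 11.

day 11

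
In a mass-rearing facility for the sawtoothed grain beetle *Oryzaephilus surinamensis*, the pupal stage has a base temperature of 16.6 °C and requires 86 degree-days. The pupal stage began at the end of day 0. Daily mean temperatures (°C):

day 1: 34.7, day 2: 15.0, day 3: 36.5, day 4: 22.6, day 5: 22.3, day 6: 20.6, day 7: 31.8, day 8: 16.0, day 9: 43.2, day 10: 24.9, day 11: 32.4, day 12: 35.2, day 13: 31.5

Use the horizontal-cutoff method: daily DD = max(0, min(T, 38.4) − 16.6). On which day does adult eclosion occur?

day 9

Daily DD above 16.6 °C (capped at 21.8): 18.1, 0.0, 19.9, 6.0, 5.7, 4.0, 15.2, 0.0, 21.8, 8.3, 15.8, 18.6, 14.9.
Cumulative: 18.1, 18.1, 38.0, 44.0, 49.7, 53.7, 68.9, 68.9, 90.7, 99.0, 114.8, 133.4, 148.3.
The total first reaches 86 DD on day 9.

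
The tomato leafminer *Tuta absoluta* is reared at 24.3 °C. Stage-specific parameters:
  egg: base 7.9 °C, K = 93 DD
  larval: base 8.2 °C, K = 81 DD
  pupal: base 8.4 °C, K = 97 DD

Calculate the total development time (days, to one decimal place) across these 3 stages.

16.8 days

egg: 93 / (24.3 − 7.9) = 93 / 16.4 = 5.671 d.
larval: 81 / (24.3 − 8.2) = 81 / 16.1 = 5.031 d.
pupal: 97 / (24.3 − 8.4) = 97 / 15.9 = 6.101 d.
Sum = 16.802 ≈ 16.8 days.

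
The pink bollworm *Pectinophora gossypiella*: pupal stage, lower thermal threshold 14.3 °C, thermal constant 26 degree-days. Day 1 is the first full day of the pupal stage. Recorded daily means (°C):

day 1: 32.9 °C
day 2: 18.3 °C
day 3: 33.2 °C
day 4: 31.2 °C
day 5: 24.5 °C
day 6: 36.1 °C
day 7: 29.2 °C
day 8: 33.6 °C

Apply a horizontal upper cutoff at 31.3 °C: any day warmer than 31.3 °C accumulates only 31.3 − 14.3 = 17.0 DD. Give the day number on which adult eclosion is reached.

day 3

Daily DD above 14.3 °C (capped at 17.0): 17.0, 4.0, 17.0, 16.9, 10.2, 17.0, 14.9, 17.0.
Cumulative: 17.0, 21.0, 38.0, 54.9, 65.1, 82.1, 97.0, 114.0.
The total first reaches 26 DD on day 3.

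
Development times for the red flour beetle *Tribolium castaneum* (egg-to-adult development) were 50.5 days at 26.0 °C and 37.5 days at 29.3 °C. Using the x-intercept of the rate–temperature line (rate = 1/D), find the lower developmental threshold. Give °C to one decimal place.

16.5 °C

Linear rate model ⇒ the product D·(T − T_b) is constant across temperatures.
50.5·(26.0 − T_b) = 37.5·(29.3 − T_b)
T_b = (50.5·26.0 − 37.5·29.3) / (50.5 − 37.5) = 214.25 / 13.0 = 16.481 °C ≈ 16.5 °C.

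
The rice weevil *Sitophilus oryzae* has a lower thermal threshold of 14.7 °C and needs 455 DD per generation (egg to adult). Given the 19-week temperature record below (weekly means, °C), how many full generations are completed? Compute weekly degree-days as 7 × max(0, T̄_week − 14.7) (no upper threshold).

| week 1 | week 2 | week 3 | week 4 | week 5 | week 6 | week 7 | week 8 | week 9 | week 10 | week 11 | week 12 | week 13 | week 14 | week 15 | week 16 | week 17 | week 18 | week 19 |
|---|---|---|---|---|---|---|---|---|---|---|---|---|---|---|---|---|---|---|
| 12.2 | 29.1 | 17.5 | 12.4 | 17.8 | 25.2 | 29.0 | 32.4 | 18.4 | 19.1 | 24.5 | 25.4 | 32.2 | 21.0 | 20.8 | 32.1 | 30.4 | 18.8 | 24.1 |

Weekly DD (7 × max(0, T̄ − 14.7)): 0.0, 100.8, 19.6, 0.0, 21.7, 73.5, 100.1, 123.9, 25.9, 30.8, 68.6, 74.9, 122.5, 44.1, 42.7, 121.8, 109.9, 28.7, 65.8.
Season total = 1175.3 DD.
Complete generations = ⌊1175.3 / 455⌋ = 2.

2 generations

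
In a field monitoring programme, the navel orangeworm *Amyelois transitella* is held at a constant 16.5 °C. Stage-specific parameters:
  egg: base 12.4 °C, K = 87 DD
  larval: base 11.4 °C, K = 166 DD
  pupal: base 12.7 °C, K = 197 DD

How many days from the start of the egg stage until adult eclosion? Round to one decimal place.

105.6 days

egg: 87 / (16.5 − 12.4) = 87 / 4.1 = 21.220 d.
larval: 166 / (16.5 − 11.4) = 166 / 5.1 = 32.549 d.
pupal: 197 / (16.5 − 12.7) = 197 / 3.8 = 51.842 d.
Sum = 105.611 ≈ 105.6 days.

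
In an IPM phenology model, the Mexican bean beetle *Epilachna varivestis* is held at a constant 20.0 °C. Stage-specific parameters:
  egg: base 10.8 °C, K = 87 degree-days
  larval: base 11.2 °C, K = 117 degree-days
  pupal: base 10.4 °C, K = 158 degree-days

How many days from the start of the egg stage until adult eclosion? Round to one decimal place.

39.2 days

egg: 87 / (20.0 − 10.8) = 87 / 9.2 = 9.457 d.
larval: 117 / (20.0 − 11.2) = 117 / 8.8 = 13.295 d.
pupal: 158 / (20.0 − 10.4) = 158 / 9.6 = 16.458 d.
Sum = 39.210 ≈ 39.2 days.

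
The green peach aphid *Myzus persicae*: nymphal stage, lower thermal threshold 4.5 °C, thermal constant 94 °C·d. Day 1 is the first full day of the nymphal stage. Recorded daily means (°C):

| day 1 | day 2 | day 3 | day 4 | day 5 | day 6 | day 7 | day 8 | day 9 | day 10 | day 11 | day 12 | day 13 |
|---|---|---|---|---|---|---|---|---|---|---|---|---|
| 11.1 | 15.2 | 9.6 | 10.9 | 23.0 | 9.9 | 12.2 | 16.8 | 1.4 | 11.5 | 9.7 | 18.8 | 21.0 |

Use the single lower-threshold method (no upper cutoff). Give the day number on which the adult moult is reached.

day 12

Daily DD above 4.5 °C: 6.6, 10.7, 5.1, 6.4, 18.5, 5.4, 7.7, 12.3, 0.0, 7.0, 5.2, 14.3, 16.5.
Cumulative: 6.6, 17.3, 22.4, 28.8, 47.3, 52.7, 60.4, 72.7, 72.7, 79.7, 84.9, 99.2, 115.7.
The total first reaches 94 DD on day 12.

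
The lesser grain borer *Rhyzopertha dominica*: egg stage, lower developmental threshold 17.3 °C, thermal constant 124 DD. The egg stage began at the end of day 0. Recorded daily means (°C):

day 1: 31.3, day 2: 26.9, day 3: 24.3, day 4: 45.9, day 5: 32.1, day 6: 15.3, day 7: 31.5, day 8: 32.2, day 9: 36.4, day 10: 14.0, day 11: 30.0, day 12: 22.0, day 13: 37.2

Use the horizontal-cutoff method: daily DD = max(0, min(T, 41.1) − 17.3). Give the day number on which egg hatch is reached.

Daily DD above 17.3 °C (capped at 23.8): 14.0, 9.6, 7.0, 23.8, 14.8, 0.0, 14.2, 14.9, 19.1, 0.0, 12.7, 4.7, 19.9.
Cumulative: 14.0, 23.6, 30.6, 54.4, 69.2, 69.2, 83.4, 98.3, 117.4, 117.4, 130.1, 134.8, 154.7.
The total first reaches 124 DD on day 11.

day 11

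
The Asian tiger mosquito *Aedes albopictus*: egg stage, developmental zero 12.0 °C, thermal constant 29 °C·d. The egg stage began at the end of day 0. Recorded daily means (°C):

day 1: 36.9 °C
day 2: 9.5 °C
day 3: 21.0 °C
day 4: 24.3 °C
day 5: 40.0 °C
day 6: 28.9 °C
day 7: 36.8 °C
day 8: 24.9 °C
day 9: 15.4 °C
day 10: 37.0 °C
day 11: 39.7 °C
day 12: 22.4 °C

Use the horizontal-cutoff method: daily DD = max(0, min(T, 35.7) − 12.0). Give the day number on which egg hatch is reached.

day 3

Daily DD above 12.0 °C (capped at 23.7): 23.7, 0.0, 9.0, 12.3, 23.7, 16.9, 23.7, 12.9, 3.4, 23.7, 23.7, 10.4.
Cumulative: 23.7, 23.7, 32.7, 45.0, 68.7, 85.6, 109.3, 122.2, 125.6, 149.3, 173.0, 183.4.
The total first reaches 29 DD on day 3.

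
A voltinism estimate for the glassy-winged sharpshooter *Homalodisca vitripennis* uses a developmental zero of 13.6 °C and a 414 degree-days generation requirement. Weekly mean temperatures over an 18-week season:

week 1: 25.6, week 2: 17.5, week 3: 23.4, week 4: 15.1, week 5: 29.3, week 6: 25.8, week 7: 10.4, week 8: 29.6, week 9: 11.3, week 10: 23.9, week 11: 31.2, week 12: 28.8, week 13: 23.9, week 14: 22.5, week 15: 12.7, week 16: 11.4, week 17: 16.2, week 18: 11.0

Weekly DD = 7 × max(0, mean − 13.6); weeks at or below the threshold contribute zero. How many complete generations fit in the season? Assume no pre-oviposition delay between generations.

Weekly DD (7 × max(0, T̄ − 13.6)): 84.0, 27.3, 68.6, 10.5, 109.9, 85.4, 0.0, 112.0, 0.0, 72.1, 123.2, 106.4, 72.1, 62.3, 0.0, 0.0, 18.2, 0.0.
Season total = 952.0 DD.
Complete generations = ⌊952.0 / 414⌋ = 2.

2 generations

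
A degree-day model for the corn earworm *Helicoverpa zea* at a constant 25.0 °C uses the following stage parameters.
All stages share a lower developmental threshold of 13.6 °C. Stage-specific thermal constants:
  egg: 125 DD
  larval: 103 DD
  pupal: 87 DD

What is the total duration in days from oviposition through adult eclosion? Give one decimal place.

27.6 days

Daily accumulation at 25.0 °C = 25.0 − 13.6 = 11.4 DD/day.
Total K = 125 + 103 + 87 = 315 DD.
Total duration = 315 / 11.4 = 27.632 ≈ 27.6 days.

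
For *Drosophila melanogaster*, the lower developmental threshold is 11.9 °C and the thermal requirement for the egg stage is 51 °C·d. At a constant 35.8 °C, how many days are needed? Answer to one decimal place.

Daily accumulation = 35.8 − 11.9 = 23.9 DD/day.
Duration = 51 / 23.9 = 2.134 ≈ 2.1 days.

2.1 days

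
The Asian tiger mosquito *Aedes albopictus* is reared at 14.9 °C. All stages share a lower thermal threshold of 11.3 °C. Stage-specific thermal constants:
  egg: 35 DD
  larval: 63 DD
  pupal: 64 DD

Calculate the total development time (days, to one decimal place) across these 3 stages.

45.0 days

Daily accumulation at 14.9 °C = 14.9 − 11.3 = 3.6 DD/day.
Total K = 35 + 63 + 64 = 162 DD.
Total duration = 162 / 3.6 = 45.000 ≈ 45.0 days.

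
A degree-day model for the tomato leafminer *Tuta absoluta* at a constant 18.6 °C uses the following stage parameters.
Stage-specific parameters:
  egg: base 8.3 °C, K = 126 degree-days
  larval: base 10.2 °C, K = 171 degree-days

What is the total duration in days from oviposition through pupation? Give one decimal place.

egg: 126 / (18.6 − 8.3) = 126 / 10.3 = 12.233 d.
larval: 171 / (18.6 − 10.2) = 171 / 8.4 = 20.357 d.
Sum = 32.590 ≈ 32.6 days.

32.6 days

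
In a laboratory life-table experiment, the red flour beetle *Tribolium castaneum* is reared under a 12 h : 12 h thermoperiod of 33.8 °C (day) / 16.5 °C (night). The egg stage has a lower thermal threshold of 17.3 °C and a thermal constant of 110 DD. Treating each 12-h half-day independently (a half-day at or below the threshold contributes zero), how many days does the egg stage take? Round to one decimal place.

13.3 days

Day half: max(0, 33.8 − 17.3) × 0.5 = 16.5 × 0.5 = 8.25 DD.
Night half: max(0, 16.5 − 17.3) × 0.5 = 0.0 × 0.5 = 0.00 DD.
Per 24 h: 8.25 DD/day.
Duration = 110 / 8.25 = 13.333 ≈ 13.3 days.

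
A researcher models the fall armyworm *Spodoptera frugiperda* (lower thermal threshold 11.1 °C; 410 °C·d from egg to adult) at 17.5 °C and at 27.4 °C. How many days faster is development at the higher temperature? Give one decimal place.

38.9 days

At 17.5 °C: 410 / (17.5 − 11.1) = 410 / 6.4 = 64.062 d.
At 27.4 °C: 410 / (27.4 − 11.1) = 410 / 16.3 = 25.153 d.
Difference = |64.062 − 25.153| = 38.909 ≈ 38.9 days.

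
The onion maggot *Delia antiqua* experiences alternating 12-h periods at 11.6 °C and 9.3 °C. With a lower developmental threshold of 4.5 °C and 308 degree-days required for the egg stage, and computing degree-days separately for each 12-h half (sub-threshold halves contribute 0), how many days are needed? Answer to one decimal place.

51.8 days

Day half: max(0, 11.6 − 4.5) × 0.5 = 7.1 × 0.5 = 3.55 DD.
Night half: max(0, 9.3 − 4.5) × 0.5 = 4.8 × 0.5 = 2.40 DD.
Per 24 h: 5.95 DD/day.
Duration = 308 / 5.95 = 51.765 ≈ 51.8 days.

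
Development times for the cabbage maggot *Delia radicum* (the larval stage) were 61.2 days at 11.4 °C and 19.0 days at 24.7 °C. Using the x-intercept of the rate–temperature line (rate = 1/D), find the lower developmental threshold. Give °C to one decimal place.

5.4 °C

Equal thermal constants: D₁(T₁ − T_b) = D₂(T₂ − T_b).
61.2·(11.4 − T_b) = 19.0·(24.7 − T_b)
T_b = (61.2·11.4 − 19.0·24.7) / (61.2 − 19.0) = 228.38 / 42.2 = 5.412 °C ≈ 5.4 °C.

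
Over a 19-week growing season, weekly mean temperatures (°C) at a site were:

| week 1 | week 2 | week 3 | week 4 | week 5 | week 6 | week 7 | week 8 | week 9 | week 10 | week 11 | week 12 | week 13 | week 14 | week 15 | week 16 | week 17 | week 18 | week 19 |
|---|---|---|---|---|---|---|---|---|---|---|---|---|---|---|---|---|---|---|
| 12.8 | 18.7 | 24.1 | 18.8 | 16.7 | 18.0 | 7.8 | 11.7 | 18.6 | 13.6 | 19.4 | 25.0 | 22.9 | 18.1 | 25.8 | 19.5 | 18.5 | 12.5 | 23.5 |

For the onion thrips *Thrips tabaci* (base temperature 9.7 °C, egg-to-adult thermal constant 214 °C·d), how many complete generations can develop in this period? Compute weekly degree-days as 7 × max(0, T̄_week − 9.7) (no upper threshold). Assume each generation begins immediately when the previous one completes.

Weekly DD (7 × max(0, T̄ − 9.7)): 21.7, 63.0, 100.8, 63.7, 49.0, 58.1, 0.0, 14.0, 62.3, 27.3, 67.9, 107.1, 92.4, 58.8, 112.7, 68.6, 61.6, 19.6, 96.6.
Season total = 1145.2 DD.
Complete generations = ⌊1145.2 / 214⌋ = 5.

5 generations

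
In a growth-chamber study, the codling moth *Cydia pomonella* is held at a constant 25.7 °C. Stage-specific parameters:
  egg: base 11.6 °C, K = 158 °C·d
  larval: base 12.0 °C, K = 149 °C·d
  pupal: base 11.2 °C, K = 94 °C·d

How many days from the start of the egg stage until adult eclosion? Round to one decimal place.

egg: 158 / (25.7 − 11.6) = 158 / 14.1 = 11.206 d.
larval: 149 / (25.7 − 12.0) = 149 / 13.7 = 10.876 d.
pupal: 94 / (25.7 − 11.2) = 94 / 14.5 = 6.483 d.
Sum = 28.564 ≈ 28.6 days.

28.6 days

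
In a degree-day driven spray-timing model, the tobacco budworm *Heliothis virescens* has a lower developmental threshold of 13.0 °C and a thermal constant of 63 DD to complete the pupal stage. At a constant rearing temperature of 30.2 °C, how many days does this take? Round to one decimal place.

3.7 days

Daily accumulation = 30.2 − 13.0 = 17.2 DD/day.
Duration = 63 / 17.2 = 3.663 ≈ 3.7 days.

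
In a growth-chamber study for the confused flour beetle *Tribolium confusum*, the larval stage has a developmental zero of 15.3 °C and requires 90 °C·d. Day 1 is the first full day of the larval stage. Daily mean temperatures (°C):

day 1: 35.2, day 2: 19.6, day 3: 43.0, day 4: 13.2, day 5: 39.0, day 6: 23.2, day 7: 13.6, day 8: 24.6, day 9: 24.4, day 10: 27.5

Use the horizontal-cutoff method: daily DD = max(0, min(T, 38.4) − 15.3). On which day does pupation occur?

Daily DD above 15.3 °C (capped at 23.1): 19.9, 4.3, 23.1, 0.0, 23.1, 7.9, 0.0, 9.3, 9.1, 12.2.
Cumulative: 19.9, 24.2, 47.3, 47.3, 70.4, 78.3, 78.3, 87.6, 96.7, 108.9.
The total first reaches 90 DD on day 9.

day 9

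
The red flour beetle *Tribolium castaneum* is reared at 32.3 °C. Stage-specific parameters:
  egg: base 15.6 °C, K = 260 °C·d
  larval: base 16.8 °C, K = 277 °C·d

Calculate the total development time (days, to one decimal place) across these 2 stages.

egg: 260 / (32.3 − 15.6) = 260 / 16.7 = 15.569 d.
larval: 277 / (32.3 − 16.8) = 277 / 15.5 = 17.871 d.
Sum = 33.440 ≈ 33.4 days.

33.4 days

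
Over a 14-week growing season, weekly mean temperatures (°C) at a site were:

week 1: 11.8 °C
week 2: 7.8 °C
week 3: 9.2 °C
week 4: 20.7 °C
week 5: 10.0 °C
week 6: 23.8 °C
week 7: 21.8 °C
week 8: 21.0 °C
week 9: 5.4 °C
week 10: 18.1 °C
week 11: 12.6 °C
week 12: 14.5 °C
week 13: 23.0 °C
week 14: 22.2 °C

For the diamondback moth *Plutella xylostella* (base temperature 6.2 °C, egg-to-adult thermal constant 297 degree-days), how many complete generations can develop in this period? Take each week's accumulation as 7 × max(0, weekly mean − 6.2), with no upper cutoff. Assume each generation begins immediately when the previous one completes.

Weekly DD (7 × max(0, T̄ − 6.2)): 39.2, 11.2, 21.0, 101.5, 26.6, 123.2, 109.2, 103.6, 0.0, 83.3, 44.8, 58.1, 117.6, 112.0.
Season total = 951.3 DD.
Complete generations = ⌊951.3 / 297⌋ = 3.

3 generations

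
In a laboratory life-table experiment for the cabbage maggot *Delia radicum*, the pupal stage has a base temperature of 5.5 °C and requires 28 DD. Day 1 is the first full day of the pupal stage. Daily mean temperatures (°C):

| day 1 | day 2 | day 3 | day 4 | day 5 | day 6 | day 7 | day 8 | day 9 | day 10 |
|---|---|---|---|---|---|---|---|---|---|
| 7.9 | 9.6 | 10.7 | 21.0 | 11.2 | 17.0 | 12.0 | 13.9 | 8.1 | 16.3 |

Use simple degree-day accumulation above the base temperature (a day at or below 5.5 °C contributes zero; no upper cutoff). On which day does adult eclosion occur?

Daily DD above 5.5 °C: 2.4, 4.1, 5.2, 15.5, 5.7, 11.5, 6.5, 8.4, 2.6, 10.8.
Cumulative: 2.4, 6.5, 11.7, 27.2, 32.9, 44.4, 50.9, 59.3, 61.9, 72.7.
The total first reaches 28 DD on day 5.

day 5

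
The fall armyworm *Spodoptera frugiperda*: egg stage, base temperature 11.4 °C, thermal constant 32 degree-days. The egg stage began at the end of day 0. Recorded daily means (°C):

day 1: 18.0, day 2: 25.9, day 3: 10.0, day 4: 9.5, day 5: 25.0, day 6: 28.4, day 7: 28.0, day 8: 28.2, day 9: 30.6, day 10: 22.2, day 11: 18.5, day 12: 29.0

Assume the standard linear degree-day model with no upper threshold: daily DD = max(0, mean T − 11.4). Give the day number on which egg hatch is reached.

day 5

Daily DD above 11.4 °C: 6.6, 14.5, 0.0, 0.0, 13.6, 17.0, 16.6, 16.8, 19.2, 10.8, 7.1, 17.6.
Cumulative: 6.6, 21.1, 21.1, 21.1, 34.7, 51.7, 68.3, 85.1, 104.3, 115.1, 122.2, 139.8.
The total first reaches 32 DD on day 5.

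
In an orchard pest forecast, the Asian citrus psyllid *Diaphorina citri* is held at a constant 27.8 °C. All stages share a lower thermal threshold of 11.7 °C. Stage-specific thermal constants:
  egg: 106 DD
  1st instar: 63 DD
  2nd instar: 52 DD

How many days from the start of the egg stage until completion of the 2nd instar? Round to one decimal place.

13.7 days

Daily accumulation at 27.8 °C = 27.8 − 11.7 = 16.1 DD/day.
Total K = 106 + 63 + 52 = 221 DD.
Total duration = 221 / 16.1 = 13.727 ≈ 13.7 days.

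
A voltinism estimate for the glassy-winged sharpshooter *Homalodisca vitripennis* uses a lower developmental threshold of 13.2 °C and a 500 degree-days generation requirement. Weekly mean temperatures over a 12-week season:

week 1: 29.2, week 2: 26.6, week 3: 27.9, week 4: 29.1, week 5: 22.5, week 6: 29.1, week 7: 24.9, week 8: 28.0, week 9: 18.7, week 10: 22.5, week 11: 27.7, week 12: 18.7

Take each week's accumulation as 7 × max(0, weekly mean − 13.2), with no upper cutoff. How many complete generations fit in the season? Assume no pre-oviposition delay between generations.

Weekly DD (7 × max(0, T̄ − 13.2)): 112.0, 93.8, 102.9, 111.3, 65.1, 111.3, 81.9, 103.6, 38.5, 65.1, 101.5, 38.5.
Season total = 1025.5 DD.
Complete generations = ⌊1025.5 / 500⌋ = 2.

2 generations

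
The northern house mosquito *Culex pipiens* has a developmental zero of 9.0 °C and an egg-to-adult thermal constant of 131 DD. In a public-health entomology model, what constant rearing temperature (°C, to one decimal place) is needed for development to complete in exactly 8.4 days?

24.6 °C

Required daily accumulation = 131 / 8.4 = 15.595 DD/day.
T = T_base + 15.595 = 9.0 + 15.595 = 24.595 ≈ 24.6 °C.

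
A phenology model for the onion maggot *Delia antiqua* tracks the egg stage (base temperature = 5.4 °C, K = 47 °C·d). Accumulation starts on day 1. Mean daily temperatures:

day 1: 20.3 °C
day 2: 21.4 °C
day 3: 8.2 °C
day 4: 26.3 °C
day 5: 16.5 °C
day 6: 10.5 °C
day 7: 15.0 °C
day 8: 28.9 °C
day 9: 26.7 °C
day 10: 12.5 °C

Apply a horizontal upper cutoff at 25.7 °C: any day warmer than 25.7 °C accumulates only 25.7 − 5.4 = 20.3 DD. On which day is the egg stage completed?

day 4

Daily DD above 5.4 °C (capped at 20.3): 14.9, 16.0, 2.8, 20.3, 11.1, 5.1, 9.6, 20.3, 20.3, 7.1.
Cumulative: 14.9, 30.9, 33.7, 54.0, 65.1, 70.2, 79.8, 100.1, 120.4, 127.5.
The total first reaches 47 DD on day 4.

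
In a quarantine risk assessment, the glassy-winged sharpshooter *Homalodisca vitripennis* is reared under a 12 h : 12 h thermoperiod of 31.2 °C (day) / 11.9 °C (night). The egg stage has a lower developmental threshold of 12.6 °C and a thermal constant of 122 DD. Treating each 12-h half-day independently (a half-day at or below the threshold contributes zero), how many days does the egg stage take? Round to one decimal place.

13.1 days

Day half: max(0, 31.2 − 12.6) × 0.5 = 18.6 × 0.5 = 9.30 DD.
Night half: max(0, 11.9 − 12.6) × 0.5 = 0.0 × 0.5 = 0.00 DD.
Per 24 h: 9.30 DD/day.
Duration = 122 / 9.30 = 13.118 ≈ 13.1 days.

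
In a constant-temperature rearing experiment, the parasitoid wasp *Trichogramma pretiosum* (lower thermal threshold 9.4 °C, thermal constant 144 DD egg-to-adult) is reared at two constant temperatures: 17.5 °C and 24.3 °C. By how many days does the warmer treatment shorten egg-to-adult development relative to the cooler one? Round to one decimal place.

8.1 days

At 17.5 °C: 144 / (17.5 − 9.4) = 144 / 8.1 = 17.778 d.
At 24.3 °C: 144 / (24.3 − 9.4) = 144 / 14.9 = 9.664 d.
Difference = |17.778 − 9.664| = 8.113 ≈ 8.1 days.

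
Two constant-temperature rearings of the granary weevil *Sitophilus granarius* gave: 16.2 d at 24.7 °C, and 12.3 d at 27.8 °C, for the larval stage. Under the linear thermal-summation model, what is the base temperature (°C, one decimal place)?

Linear rate model ⇒ the product D·(T − T_b) is constant across temperatures.
16.2·(24.7 − T_b) = 12.3·(27.8 − T_b)
T_b = (16.2·24.7 − 12.3·27.8) / (16.2 − 12.3) = 58.20 / 3.9 = 14.923 °C ≈ 14.9 °C.

14.9 °C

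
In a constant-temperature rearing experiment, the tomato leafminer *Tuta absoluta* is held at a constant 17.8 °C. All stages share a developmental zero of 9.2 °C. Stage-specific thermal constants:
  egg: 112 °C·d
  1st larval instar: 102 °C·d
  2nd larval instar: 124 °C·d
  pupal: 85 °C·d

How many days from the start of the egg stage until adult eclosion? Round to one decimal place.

Daily accumulation at 17.8 °C = 17.8 − 9.2 = 8.6 DD/day.
Total K = 112 + 102 + 124 + 85 = 423 DD.
Total duration = 423 / 8.6 = 49.186 ≈ 49.2 days.

49.2 days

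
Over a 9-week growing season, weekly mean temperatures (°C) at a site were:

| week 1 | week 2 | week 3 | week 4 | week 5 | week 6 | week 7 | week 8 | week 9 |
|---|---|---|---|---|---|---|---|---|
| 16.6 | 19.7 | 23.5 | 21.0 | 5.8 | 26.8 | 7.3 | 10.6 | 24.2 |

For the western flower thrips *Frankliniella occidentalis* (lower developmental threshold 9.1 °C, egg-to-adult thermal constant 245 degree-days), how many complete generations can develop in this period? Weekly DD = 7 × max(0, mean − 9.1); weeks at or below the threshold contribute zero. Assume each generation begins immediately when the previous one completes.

2 generations

Weekly DD (7 × max(0, T̄ − 9.1)): 52.5, 74.2, 100.8, 83.3, 0.0, 123.9, 0.0, 10.5, 105.7.
Season total = 550.9 DD.
Complete generations = ⌊550.9 / 245⌋ = 2.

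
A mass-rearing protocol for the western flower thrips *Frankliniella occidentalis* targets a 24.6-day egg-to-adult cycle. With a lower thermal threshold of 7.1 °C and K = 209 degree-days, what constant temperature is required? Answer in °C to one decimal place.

15.6 °C

Required daily accumulation = 209 / 24.6 = 8.496 DD/day.
T = T_base + 8.496 = 7.1 + 8.496 = 15.596 ≈ 15.6 °C.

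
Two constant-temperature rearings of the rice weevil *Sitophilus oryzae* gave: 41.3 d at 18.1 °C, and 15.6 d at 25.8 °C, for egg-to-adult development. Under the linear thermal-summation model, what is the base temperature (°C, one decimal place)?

13.4 °C

Linear rate model ⇒ the product D·(T − T_b) is constant across temperatures.
41.3·(18.1 − T_b) = 15.6·(25.8 − T_b)
T_b = (41.3·18.1 − 15.6·25.8) / (41.3 − 15.6) = 345.05 / 25.7 = 13.426 °C ≈ 13.4 °C.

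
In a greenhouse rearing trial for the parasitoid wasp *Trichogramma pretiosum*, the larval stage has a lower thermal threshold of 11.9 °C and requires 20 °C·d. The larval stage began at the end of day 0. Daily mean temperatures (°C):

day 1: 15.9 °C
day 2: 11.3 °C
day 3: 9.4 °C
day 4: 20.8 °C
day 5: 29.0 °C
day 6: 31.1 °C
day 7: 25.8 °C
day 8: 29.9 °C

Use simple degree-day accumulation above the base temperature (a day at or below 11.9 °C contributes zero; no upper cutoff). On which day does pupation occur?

Daily DD above 11.9 °C: 4.0, 0.0, 0.0, 8.9, 17.1, 19.2, 13.9, 18.0.
Cumulative: 4.0, 4.0, 4.0, 12.9, 30.0, 49.2, 63.1, 81.1.
The total first reaches 20 DD on day 5.

day 5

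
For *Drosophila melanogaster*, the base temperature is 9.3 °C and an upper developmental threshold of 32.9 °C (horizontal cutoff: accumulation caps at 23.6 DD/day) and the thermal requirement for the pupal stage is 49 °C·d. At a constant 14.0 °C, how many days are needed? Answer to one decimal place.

10.4 days

Daily accumulation = 14.0 − 9.3 = 4.7 DD/day.
Duration = 49 / 4.7 = 10.426 ≈ 10.4 days.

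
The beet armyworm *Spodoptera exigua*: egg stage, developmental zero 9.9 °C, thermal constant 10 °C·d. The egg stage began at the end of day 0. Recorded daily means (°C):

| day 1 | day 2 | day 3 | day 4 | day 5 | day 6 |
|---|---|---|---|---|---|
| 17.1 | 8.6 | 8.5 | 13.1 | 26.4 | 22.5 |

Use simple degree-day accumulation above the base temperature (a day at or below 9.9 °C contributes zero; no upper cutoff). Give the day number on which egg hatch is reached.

day 4

Daily DD above 9.9 °C: 7.2, 0.0, 0.0, 3.2, 16.5, 12.6.
Cumulative: 7.2, 7.2, 7.2, 10.4, 26.9, 39.5.
The total first reaches 10 DD on day 4.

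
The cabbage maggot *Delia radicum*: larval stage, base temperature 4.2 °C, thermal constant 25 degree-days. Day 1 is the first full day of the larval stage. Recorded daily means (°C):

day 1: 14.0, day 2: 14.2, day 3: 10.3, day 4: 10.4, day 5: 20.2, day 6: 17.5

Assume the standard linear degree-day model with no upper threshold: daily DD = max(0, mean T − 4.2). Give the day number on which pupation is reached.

day 3

Daily DD above 4.2 °C: 9.8, 10.0, 6.1, 6.2, 16.0, 13.3.
Cumulative: 9.8, 19.8, 25.9, 32.1, 48.1, 61.4.
The total first reaches 25 DD on day 3.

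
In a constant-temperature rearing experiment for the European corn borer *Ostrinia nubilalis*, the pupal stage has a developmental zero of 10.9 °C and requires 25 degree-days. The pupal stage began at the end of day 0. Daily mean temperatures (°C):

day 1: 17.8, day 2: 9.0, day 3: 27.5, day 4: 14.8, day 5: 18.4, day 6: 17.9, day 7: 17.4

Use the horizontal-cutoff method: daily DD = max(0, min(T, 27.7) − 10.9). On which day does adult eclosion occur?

Daily DD above 10.9 °C (capped at 16.8): 6.9, 0.0, 16.6, 3.9, 7.5, 7.0, 6.5.
Cumulative: 6.9, 6.9, 23.5, 27.4, 34.9, 41.9, 48.4.
The total first reaches 25 DD on day 4.

day 4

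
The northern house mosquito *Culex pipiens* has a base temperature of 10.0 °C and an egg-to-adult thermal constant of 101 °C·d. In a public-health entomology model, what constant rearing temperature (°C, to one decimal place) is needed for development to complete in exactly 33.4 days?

13.0 °C

Required daily accumulation = 101 / 33.4 = 3.024 DD/day.
T = T_base + 3.024 = 10.0 + 3.024 = 13.024 ≈ 13.0 °C.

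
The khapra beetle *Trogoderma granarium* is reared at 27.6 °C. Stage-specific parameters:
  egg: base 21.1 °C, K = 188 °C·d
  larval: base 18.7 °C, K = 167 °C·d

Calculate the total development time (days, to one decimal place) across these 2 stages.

egg: 188 / (27.6 − 21.1) = 188 / 6.5 = 28.923 d.
larval: 167 / (27.6 − 18.7) = 167 / 8.9 = 18.764 d.
Sum = 47.687 ≈ 47.7 days.

47.7 days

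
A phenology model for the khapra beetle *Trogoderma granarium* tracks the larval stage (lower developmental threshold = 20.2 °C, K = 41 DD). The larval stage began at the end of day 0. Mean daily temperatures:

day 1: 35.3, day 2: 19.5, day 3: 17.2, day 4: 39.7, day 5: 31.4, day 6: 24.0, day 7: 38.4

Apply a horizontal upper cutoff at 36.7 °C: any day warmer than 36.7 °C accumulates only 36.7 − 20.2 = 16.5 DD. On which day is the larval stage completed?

day 5

Daily DD above 20.2 °C (capped at 16.5): 15.1, 0.0, 0.0, 16.5, 11.2, 3.8, 16.5.
Cumulative: 15.1, 15.1, 15.1, 31.6, 42.8, 46.6, 63.1.
The total first reaches 41 DD on day 5.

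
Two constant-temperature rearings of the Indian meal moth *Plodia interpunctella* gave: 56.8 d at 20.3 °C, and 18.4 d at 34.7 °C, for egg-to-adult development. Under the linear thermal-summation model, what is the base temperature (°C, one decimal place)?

13.4 °C

Equal thermal constants: D₁(T₁ − T_b) = D₂(T₂ − T_b).
56.8·(20.3 − T_b) = 18.4·(34.7 − T_b)
T_b = (56.8·20.3 − 18.4·34.7) / (56.8 − 18.4) = 514.56 / 38.4 = 13.400 °C ≈ 13.4 °C.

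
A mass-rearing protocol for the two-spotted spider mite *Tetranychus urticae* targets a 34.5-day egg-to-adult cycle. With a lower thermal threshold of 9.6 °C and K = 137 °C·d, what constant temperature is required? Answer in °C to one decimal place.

Required daily accumulation = 137 / 34.5 = 3.971 DD/day.
T = T_base + 3.971 = 9.6 + 3.971 = 13.571 ≈ 13.6 °C.

13.6 °C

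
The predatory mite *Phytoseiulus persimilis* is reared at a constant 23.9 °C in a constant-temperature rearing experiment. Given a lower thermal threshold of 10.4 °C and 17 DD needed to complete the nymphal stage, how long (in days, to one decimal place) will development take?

1.3 days

Daily accumulation = 23.9 − 10.4 = 13.5 DD/day.
Duration = 17 / 13.5 = 1.259 ≈ 1.3 days.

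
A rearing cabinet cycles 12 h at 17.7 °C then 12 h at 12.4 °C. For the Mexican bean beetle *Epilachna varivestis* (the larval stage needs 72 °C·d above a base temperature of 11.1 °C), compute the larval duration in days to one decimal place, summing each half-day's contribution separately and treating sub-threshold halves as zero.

18.2 days

Day half: max(0, 17.7 − 11.1) × 0.5 = 6.6 × 0.5 = 3.30 DD.
Night half: max(0, 12.4 − 11.1) × 0.5 = 1.3 × 0.5 = 0.65 DD.
Per 24 h: 3.95 DD/day.
Duration = 72 / 3.95 = 18.228 ≈ 18.2 days.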